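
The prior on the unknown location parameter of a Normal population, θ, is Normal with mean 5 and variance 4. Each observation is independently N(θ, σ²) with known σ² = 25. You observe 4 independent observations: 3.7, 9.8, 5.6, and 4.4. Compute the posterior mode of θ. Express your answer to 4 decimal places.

θ̂_MAP = 5.3415

n = 4; x̄ = (3.7 + 9.8 + 5.6 + 4.4)/4 = 23.5/4 = 5.875.
For a Normal prior and Normal likelihood with known variance, the posterior is Normal; its mode equals its mean, the precision-weighted average.
Prior precision 1/σ₀² = 1/4 = 0.25; data precision n/σ² = 4/25 = 0.16.
θ̂ = (0.25·5 + 0.16·5.875) / (0.25 + 0.16) = 2.19/0.41 = 219/41 ≈ 5.3415.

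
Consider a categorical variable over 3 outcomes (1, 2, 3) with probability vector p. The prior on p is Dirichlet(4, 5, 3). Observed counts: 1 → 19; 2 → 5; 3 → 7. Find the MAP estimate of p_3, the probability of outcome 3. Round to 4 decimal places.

The posterior is Dirichlet(αᵢ + nᵢ) = Dirichlet(23, 10, 10).
For a Dirichlet(a₁,…,a_K) with all aᵢ > 1, the mode has j-th component (aⱼ − 1)/(Σaᵢ − K).
Here Σaᵢ = 43 and K = 3, so p_3 = (10 − 1)/(43 − 3) = 9/40 ≈ 0.2250.

MAP estimate: 0.2250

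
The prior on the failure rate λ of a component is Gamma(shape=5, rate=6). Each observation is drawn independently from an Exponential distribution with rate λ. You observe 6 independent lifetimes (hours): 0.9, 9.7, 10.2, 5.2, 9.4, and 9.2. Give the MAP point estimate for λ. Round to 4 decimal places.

The Exponential(rate=λ) likelihood is ∝ λ^n e^(−λΣtᵢ). Here n = 6 and Σtᵢ = 0.9 + 9.7 + 10.2 + 5.2 + 9.4 + 9.2 = 44.6.
Posterior ∝ λ^4e^(−6λ) · λ^6e^(−44.6λ) = λ^10e^(−50.6λ), i.e. Gamma(11, 50.6).
Mode = (a−1)/b = 10/50.6 ≈ 0.1976.

λ̂_MAP = 0.1976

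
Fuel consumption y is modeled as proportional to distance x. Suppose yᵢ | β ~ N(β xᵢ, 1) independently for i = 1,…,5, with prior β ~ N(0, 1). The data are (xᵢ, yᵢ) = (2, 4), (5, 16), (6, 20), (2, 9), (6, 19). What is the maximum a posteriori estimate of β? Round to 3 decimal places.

β̂_MAP = 3.208

log p(β | y) = −Σ(yᵢ − βxᵢ)²/(2·1) − β²/(2·1) + const.
Setting the derivative to zero: Σxᵢ(yᵢ − βxᵢ)/1 − β/1 = 0, so β = Σxᵢyᵢ / (Σxᵢ² + σ²/τ²).
Σxᵢyᵢ = 2·4 + 5·16 + 6·20 + 2·9 + 6·19 = 340; Σxᵢ² = 105; σ²/τ² = 1.
β̂_MAP = 340 / (105 + 1) = 340/106 ≈ 3.208.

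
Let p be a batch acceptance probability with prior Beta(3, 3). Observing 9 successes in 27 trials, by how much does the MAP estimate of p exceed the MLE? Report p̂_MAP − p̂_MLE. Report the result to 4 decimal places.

Posterior is Beta(12, 21); MAP = (12−1)/(33−2) = 11/31 ≈ 0.35484.
MLE ignores the prior: p̂_MLE = k/n = 9/27 ≈ 0.33333.
Difference = 11/31 − 9/27 = 2/93 ≈ 0.0215.

MAP − MLE = 0.0215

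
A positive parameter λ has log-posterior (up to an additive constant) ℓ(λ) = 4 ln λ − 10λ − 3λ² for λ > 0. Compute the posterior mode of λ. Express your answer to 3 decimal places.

λ̂_MAP = 0.333

ℓ'(λ) = 4/λ − 10 − 6λ. Setting this to zero and multiplying by λ: 6λ² + 10λ − 4 = 0.
λ = (−10 + √(10² + 4·6·4)) / (2·6) = (−10 + √196) / 12 = (−10 + 14)/12 = 1/3.
ℓ''(λ) = −4/λ² − 6 < 0, confirming a maximum.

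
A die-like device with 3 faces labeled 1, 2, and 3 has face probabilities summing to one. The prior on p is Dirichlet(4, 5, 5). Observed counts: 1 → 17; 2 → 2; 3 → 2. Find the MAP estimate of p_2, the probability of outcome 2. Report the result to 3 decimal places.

MAP estimate: 0.188

The posterior is Dirichlet(αᵢ + nᵢ) = Dirichlet(21, 7, 7).
For a Dirichlet(a₁,…,a_K) with all aᵢ > 1, the mode has j-th component (aⱼ − 1)/(Σaᵢ − K).
Here Σaᵢ = 35 and K = 3, so p_2 = (7 − 1)/(35 − 3) = 6/32 ≈ 0.188.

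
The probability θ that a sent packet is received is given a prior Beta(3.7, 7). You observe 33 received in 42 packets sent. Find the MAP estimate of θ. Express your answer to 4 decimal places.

Prior: Beta(3.7, 7).
Data: 33 successes in 42 trials. The binomial likelihood contributes θ^33(1−θ)^9, so the posterior is Beta(3.7+33, 7+9) = Beta(36.7, 16).
For Beta(a, b) with a, b > 1 the mode is (a−1)/(a+b−2) = 35.7/50.7 ≈ 0.7041.

θ̂_MAP = 0.7041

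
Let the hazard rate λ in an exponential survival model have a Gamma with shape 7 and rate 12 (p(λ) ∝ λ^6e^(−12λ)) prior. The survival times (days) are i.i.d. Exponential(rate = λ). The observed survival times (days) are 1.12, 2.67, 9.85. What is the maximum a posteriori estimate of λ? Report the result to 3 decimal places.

The Exponential(rate=λ) likelihood is ∝ λ^n e^(−λΣtᵢ). Here n = 3 and Σtᵢ = 1.12 + 2.67 + 9.85 = 13.64.
Posterior ∝ λ^6e^(−12λ) · λ^3e^(−13.64λ) = λ^9e^(−25.64λ), i.e. Gamma(10, 25.64).
Mode = (a−1)/b = 9/25.64 ≈ 0.351.

λ̂_MAP = 0.351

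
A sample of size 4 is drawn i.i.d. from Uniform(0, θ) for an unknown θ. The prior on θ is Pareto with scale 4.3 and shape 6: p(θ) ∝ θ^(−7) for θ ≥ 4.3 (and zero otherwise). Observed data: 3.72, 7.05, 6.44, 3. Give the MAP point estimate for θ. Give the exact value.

θ̂_MAP = 7.05

The Uniform(0, θ) likelihood is θ^(−n) for θ ≥ max(xᵢ), zero otherwise. Here max(xᵢ) = 7.05.
Posterior ∝ θ^(−7) · θ^(−4) = θ^(−11) on θ ≥ max(4.3, 7.05) = 7.05.
This density is strictly decreasing in θ, so the posterior mode lies at the lower boundary of the support.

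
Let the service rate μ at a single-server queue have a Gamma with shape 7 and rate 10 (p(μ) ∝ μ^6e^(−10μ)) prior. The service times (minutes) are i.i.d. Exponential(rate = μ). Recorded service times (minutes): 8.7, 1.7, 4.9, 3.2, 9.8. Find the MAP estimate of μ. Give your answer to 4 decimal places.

The Exponential(rate=μ) likelihood is ∝ μ^n e^(−μΣtᵢ). Here n = 5 and Σtᵢ = 8.7 + 1.7 + 4.9 + 3.2 + 9.8 = 28.3.
Posterior ∝ μ^6e^(−10μ) · μ^5e^(−28.3μ) = μ^11e^(−38.3μ), i.e. Gamma(12, 38.3).
Mode = (a−1)/b = 11/38.3 ≈ 0.2872.

μ̂_MAP = 0.2872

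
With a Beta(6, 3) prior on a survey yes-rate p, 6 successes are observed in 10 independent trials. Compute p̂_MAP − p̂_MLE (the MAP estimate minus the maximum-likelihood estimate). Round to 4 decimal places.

Posterior is Beta(12, 7); MAP = (12−1)/(19−2) = 11/17 ≈ 0.64706.
MLE ignores the prior: p̂_MLE = k/n = 6/10 ≈ 0.60000.
Difference = 11/17 − 6/10 = 4/85 ≈ 0.0471.

MAP − MLE = 0.0471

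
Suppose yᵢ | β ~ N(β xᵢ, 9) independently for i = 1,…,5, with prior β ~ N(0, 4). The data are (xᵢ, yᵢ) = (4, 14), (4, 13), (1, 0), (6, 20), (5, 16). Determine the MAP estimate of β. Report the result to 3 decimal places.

log p(β | y) = −Σ(yᵢ − βxᵢ)²/(2·9) − β²/(2·4) + const.
Setting the derivative to zero: Σxᵢ(yᵢ − βxᵢ)/9 − β/4 = 0, so β = Σxᵢyᵢ / (Σxᵢ² + σ²/τ²).
Σxᵢyᵢ = 4·14 + 4·13 + 1·0 + 6·20 + 5·16 = 308; Σxᵢ² = 94; σ²/τ² = 2.25.
β̂_MAP = 308 / (94 + 2.25) = 308/96.25 ≈ 3.200.

β̂_MAP = 3.200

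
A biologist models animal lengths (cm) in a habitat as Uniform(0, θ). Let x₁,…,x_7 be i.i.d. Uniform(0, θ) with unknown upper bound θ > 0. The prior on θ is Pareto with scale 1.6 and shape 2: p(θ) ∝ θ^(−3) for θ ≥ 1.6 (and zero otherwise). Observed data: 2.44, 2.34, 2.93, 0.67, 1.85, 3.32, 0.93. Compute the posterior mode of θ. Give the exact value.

The Uniform(0, θ) likelihood is θ^(−n) for θ ≥ max(xᵢ), zero otherwise. Here max(xᵢ) = 3.32.
Posterior ∝ θ^(−3) · θ^(−7) = θ^(−10) on θ ≥ max(1.6, 3.32) = 3.32.
This density is strictly decreasing in θ, so the posterior mode lies at the lower boundary of the support.

θ̂_MAP = 3.32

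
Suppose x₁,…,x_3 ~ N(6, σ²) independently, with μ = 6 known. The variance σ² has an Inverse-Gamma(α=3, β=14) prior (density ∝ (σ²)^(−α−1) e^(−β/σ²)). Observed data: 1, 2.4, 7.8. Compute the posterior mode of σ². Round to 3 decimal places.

Sum of squared deviations about the known mean: SS = (1−6)² + (2.4−6)² + (7.8−6)² = 41.2.
The Normal likelihood contributes (σ²)^(−n/2) exp(−SS/(2σ²)), so the posterior is Inverse-Gamma(α + n/2, β + SS/2) = Inverse-Gamma(4.5, 34.6).
The mode of Inverse-Gamma(a, b) is b/(a+1) = 34.6/5.5 ≈ 6.291.

σ̂²_MAP = 6.291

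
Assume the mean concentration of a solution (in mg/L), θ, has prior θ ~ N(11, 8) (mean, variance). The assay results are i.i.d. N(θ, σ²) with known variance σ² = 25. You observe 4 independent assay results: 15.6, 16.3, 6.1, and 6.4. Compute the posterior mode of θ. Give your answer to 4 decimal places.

θ̂_MAP = 11.0561

n = 4; x̄ = (15.6 + 16.3 + 6.1 + 6.4)/4 = 44.4/4 = 11.1.
For a Normal prior and Normal likelihood with known variance, the posterior is Normal; its mode equals its mean, the precision-weighted average.
Prior precision 1/σ₀² = 1/8 = 0.125; data precision n/σ² = 4/25 = 0.16.
θ̂ = (0.125·11 + 0.16·11.1) / (0.125 + 0.16) = 3.151/0.285 = 3151/285 ≈ 11.0561.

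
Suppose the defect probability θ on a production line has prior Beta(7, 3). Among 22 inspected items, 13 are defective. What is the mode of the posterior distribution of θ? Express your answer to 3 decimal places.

θ̂_MAP = 0.633

Prior: Beta(7, 3).
Data: 13 successes in 22 trials. The binomial likelihood contributes θ^13(1−θ)^9, so the posterior is Beta(7+13, 3+9) = Beta(20, 12).
For Beta(a, b) with a, b > 1 the mode is (a−1)/(a+b−2) = 19/30 ≈ 0.633.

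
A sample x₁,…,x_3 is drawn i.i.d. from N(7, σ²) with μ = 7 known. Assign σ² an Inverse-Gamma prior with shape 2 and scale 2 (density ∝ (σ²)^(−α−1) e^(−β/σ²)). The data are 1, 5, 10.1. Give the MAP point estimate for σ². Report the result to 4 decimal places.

Sum of squared deviations about the known mean: SS = (1−7)² + (5−7)² + (10.1−7)² = 49.61.
The Normal likelihood contributes (σ²)^(−n/2) exp(−SS/(2σ²)), so the posterior is Inverse-Gamma(α + n/2, β + SS/2) = Inverse-Gamma(3.5, 26.805).
The mode of Inverse-Gamma(a, b) is b/(a+1) = 26.805/4.5 ≈ 5.9567.

σ̂²_MAP = 5.9567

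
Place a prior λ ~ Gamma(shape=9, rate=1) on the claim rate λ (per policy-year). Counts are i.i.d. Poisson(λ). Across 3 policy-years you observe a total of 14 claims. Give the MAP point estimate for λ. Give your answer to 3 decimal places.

λ̂_MAP = 5.500

Σxᵢ = 14, n = 3.
Posterior ∝ λ^8e^(−1λ) · λ^14e^(−3λ) = λ^22e^(−4λ), i.e. Gamma(shape=23, rate=4).
The mode of a Gamma(a, b) with a ≥ 1 (shape–rate) is (a−1)/b = 22/4 ≈ 5.500.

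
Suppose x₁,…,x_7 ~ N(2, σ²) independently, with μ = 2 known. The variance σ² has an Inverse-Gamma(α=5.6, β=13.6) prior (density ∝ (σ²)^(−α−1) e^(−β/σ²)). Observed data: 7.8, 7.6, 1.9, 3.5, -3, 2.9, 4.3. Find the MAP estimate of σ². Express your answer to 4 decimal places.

σ̂²_MAP = 6.2158

Sum of squared deviations about the known mean: SS = (7.8−2)² + (7.6−2)² + (1.9−2)² + (3.5−2)² + (-3−2)² + (2.9−2)² + (4.3−2)² = 98.36.
The Normal likelihood contributes (σ²)^(−n/2) exp(−SS/(2σ²)), so the posterior is Inverse-Gamma(α + n/2, β + SS/2) = Inverse-Gamma(9.1, 62.78).
The mode of Inverse-Gamma(a, b) is b/(a+1) = 62.78/10.1 ≈ 6.2158.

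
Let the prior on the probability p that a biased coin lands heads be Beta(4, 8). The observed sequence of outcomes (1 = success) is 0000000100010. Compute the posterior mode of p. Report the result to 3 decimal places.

Prior: Beta(4, 8).
Data: 2 successes in 13 trials (from the sequence). The binomial likelihood contributes p^2(1−p)^11, so the posterior is Beta(4+2, 8+11) = Beta(6, 19).
For Beta(a, b) with a, b > 1 the mode is (a−1)/(a+b−2) = 5/23 ≈ 0.217.

p̂_MAP = 0.217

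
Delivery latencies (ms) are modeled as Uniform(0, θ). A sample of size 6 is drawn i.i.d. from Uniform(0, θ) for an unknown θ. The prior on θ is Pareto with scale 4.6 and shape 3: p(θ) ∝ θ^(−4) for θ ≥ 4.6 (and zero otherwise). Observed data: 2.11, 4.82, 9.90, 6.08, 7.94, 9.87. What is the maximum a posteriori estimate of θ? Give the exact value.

θ̂_MAP = 9.90

The Uniform(0, θ) likelihood is θ^(−n) for θ ≥ max(xᵢ), zero otherwise. Here max(xᵢ) = 9.90.
Posterior ∝ θ^(−4) · θ^(−6) = θ^(−10) on θ ≥ max(4.6, 9.90) = 9.90.
This density is strictly decreasing in θ, so the posterior mode lies at the lower boundary of the support.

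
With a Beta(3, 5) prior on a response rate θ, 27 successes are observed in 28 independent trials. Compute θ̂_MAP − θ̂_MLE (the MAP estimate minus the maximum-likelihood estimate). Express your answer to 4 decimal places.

MAP − MLE = -0.1113

Posterior is Beta(30, 6); MAP = (30−1)/(36−2) = 29/34 ≈ 0.85294.
MLE ignores the prior: θ̂_MLE = k/n = 27/28 ≈ 0.96429.
Difference = 29/34 − 27/28 = -53/476 ≈ -0.1113.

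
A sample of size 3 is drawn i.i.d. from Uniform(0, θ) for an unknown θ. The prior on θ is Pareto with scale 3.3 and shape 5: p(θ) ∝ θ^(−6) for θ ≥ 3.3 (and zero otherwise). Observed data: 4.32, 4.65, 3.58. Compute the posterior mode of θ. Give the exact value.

θ̂_MAP = 4.65

The Uniform(0, θ) likelihood is θ^(−n) for θ ≥ max(xᵢ), zero otherwise. Here max(xᵢ) = 4.65.
Posterior ∝ θ^(−6) · θ^(−3) = θ^(−9) on θ ≥ max(3.3, 4.65) = 4.65.
This density is strictly decreasing in θ, so the posterior mode lies at the lower boundary of the support.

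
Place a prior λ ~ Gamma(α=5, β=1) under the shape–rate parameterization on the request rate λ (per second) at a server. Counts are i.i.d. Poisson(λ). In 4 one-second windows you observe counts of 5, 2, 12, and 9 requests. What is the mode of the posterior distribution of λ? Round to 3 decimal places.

Σxᵢ = 5+2+12+9 = 28, with n = 4.
Posterior ∝ λ^4e^(−1λ) · λ^28e^(−4λ) = λ^32e^(−5λ), i.e. Gamma(shape=33, rate=5).
The mode of a Gamma(a, b) with a ≥ 1 (shape–rate) is (a−1)/b = 32/5 ≈ 6.400.

λ̂_MAP = 6.400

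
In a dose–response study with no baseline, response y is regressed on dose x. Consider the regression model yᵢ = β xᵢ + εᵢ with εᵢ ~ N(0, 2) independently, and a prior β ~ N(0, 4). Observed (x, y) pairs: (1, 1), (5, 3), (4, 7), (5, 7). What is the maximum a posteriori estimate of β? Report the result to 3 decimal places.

log p(β | y) = −Σ(yᵢ − βxᵢ)²/(2·2) − β²/(2·4) + const.
Setting the derivative to zero: Σxᵢ(yᵢ − βxᵢ)/2 − β/4 = 0, so β = Σxᵢyᵢ / (Σxᵢ² + σ²/τ²).
Σxᵢyᵢ = 1·1 + 5·3 + 4·7 + 5·7 = 79; Σxᵢ² = 67; σ²/τ² = 0.5.
β̂_MAP = 79 / (67 + 0.5) = 79/67.5 ≈ 1.170.

β̂_MAP = 1.170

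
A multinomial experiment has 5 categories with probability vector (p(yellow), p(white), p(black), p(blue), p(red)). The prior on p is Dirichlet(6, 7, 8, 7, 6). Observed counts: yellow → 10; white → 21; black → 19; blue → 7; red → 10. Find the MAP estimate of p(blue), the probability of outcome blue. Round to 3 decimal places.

MAP estimate of p(blue) = 0.135

The posterior is Dirichlet(αᵢ + nᵢ) = Dirichlet(16, 28, 27, 14, 16).
For a Dirichlet(a₁,…,a_K) with all aᵢ > 1, the mode has j-th component (aⱼ − 1)/(Σaᵢ − K).
Here Σaᵢ = 101 and K = 5, so p(blue) = (14 − 1)/(101 − 5) = 13/96 ≈ 0.135.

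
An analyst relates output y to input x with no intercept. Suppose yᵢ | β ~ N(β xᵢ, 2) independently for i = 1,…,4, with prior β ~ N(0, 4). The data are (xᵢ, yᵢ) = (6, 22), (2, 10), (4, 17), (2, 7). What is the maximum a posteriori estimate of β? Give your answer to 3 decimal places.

log p(β | y) = −Σ(yᵢ − βxᵢ)²/(2·2) − β²/(2·4) + const.
Setting the derivative to zero: Σxᵢ(yᵢ − βxᵢ)/2 − β/4 = 0, so β = Σxᵢyᵢ / (Σxᵢ² + σ²/τ²).
Σxᵢyᵢ = 6·22 + 2·10 + 4·17 + 2·7 = 234; Σxᵢ² = 60; σ²/τ² = 0.5.
β̂_MAP = 234 / (60 + 0.5) = 234/60.5 ≈ 3.868.

β̂_MAP = 3.868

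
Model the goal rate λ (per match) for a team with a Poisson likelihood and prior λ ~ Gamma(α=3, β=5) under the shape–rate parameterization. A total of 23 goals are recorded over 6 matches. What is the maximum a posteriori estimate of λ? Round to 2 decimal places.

λ̂_MAP = 2.27

Σxᵢ = 23, n = 6.
Posterior ∝ λ^2e^(−5λ) · λ^23e^(−6λ) = λ^25e^(−11λ), i.e. Gamma(shape=26, rate=11).
The mode of a Gamma(a, b) with a ≥ 1 (shape–rate) is (a−1)/b = 25/11 ≈ 2.27.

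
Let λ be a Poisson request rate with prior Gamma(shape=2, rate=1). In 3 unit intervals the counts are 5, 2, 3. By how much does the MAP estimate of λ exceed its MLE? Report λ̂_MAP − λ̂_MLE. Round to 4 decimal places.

MAP − MLE = -0.5833

Σxᵢ = 10. Posterior is Gamma(12, 4); MAP = (12−1)/4 = 11/4 ≈ 2.75000.
MLE = x̄ = 10/3 ≈ 3.33333.
Difference = 11/4 − 10/3 = -7/12 ≈ -0.5833.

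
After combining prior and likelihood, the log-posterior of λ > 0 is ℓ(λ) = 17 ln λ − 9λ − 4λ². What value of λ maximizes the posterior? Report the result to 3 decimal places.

ℓ'(λ) = 17/λ − 9 − 8λ. Setting this to zero and multiplying by λ: 8λ² + 9λ − 17 = 0.
λ = (−9 + √(9² + 4·8·17)) / (2·8) = (−9 + √625) / 16 = (−9 + 25)/16 = 1.
ℓ''(λ) = −17/λ² − 8 < 0, confirming a maximum.

λ̂_MAP = 1.000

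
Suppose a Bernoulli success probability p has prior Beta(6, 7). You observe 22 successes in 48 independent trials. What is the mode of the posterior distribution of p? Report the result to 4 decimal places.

Prior: Beta(6, 7).
Data: 22 successes in 48 trials. The binomial likelihood contributes p^22(1−p)^26, so the posterior is Beta(6+22, 7+26) = Beta(28, 33).
For Beta(a, b) with a, b > 1 the mode is (a−1)/(a+b−2) = 27/59 ≈ 0.4576.

p̂_MAP = 0.4576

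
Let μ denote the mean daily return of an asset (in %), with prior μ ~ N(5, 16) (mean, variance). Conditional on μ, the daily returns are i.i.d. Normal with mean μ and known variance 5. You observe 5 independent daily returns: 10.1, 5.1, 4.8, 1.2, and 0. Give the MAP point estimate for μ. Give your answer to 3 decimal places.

n = 5; x̄ = (10.1 + 5.1 + 4.8 + 1.2 + 0)/5 = 21.2/5 = 4.24.
For a Normal prior and Normal likelihood with known variance, the posterior is Normal; its mode equals its mean, the precision-weighted average.
Prior precision 1/σ₀² = 1/16 = 0.0625; data precision n/σ² = 5/5 = 1.
μ̂ = (0.0625·5 + 1·4.24) / (0.0625 + 1) = 4.5525/1.0625 = 1821/425 ≈ 4.285.

μ̂_MAP = 4.285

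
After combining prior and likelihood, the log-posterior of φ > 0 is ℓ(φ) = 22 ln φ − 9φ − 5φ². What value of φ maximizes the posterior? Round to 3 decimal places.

ℓ'(φ) = 22/φ − 9 − 10φ. Setting this to zero and multiplying by φ: 10φ² + 9φ − 22 = 0.
φ = (−9 + √(9² + 4·10·22)) / (2·10) = (−9 + √961) / 20 = (−9 + 31)/20 = 11/10.
ℓ''(φ) = −22/φ² − 10 < 0, confirming a maximum.

φ̂_MAP = 1.100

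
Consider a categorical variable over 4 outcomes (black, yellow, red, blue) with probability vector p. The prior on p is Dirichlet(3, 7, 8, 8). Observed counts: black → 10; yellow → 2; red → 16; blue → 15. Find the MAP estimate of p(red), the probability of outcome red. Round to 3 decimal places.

MAP estimate of p(red) = 0.354

The posterior is Dirichlet(αᵢ + nᵢ) = Dirichlet(13, 9, 24, 23).
For a Dirichlet(a₁,…,a_K) with all aᵢ > 1, the mode has j-th component (aⱼ − 1)/(Σaᵢ − K).
Here Σaᵢ = 69 and K = 4, so p(red) = (24 − 1)/(69 − 4) = 23/65 ≈ 0.354.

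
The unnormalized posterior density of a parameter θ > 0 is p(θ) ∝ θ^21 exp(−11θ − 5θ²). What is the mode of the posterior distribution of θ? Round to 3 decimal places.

ℓ'(θ) = 21/θ − 11 − 10θ. Setting this to zero and multiplying by θ: 10θ² + 11θ − 21 = 0.
θ = (−11 + √(11² + 4·10·21)) / (2·10) = (−11 + √961) / 20 = (−11 + 31)/20 = 1.
ℓ''(θ) = −21/θ² − 10 < 0, confirming a maximum.

θ̂_MAP = 1.000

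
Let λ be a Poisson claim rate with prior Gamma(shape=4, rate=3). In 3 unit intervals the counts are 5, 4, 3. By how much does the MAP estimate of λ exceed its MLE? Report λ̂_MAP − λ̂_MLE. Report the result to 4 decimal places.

MAP − MLE = -1.5000

Σxᵢ = 12. Posterior is Gamma(16, 6); MAP = (16−1)/6 = 15/6 ≈ 2.50000.
MLE = x̄ = 12/3 ≈ 4.00000.
Difference = 15/6 − 12/3 = -3/2 ≈ -1.5000.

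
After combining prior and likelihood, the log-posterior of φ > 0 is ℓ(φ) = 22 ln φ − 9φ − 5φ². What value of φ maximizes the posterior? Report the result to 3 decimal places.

φ̂_MAP = 1.100

ℓ'(φ) = 22/φ − 9 − 10φ. Setting this to zero and multiplying by φ: 10φ² + 9φ − 22 = 0.
φ = (−9 + √(9² + 4·10·22)) / (2·10) = (−9 + √961) / 20 = (−9 + 31)/20 = 11/10.
ℓ''(φ) = −22/φ² − 10 < 0, confirming a maximum.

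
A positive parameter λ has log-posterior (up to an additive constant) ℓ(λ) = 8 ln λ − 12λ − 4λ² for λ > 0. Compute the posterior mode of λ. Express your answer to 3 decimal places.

λ̂_MAP = 0.500

ℓ'(λ) = 8/λ − 12 − 8λ. Setting this to zero and multiplying by λ: 8λ² + 12λ − 8 = 0.
λ = (−12 + √(12² + 4·8·8)) / (2·8) = (−12 + √400) / 16 = (−12 + 20)/16 = 1/2.
ℓ''(λ) = −8/λ² − 8 < 0, confirming a maximum.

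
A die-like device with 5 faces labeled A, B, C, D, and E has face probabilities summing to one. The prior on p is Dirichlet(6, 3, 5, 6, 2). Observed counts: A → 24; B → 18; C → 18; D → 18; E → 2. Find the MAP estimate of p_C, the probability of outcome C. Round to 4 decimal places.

MAP estimate of p_C = 0.2268

The posterior is Dirichlet(αᵢ + nᵢ) = Dirichlet(30, 21, 23, 24, 4).
For a Dirichlet(a₁,…,a_K) with all aᵢ > 1, the mode has j-th component (aⱼ − 1)/(Σaᵢ − K).
Here Σaᵢ = 102 and K = 5, so p_C = (23 − 1)/(102 − 5) = 22/97 ≈ 0.2268.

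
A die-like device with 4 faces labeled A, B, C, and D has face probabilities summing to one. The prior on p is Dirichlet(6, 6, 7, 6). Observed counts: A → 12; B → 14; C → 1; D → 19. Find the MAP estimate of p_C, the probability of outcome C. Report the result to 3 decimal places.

The posterior is Dirichlet(αᵢ + nᵢ) = Dirichlet(18, 20, 8, 25).
For a Dirichlet(a₁,…,a_K) with all aᵢ > 1, the mode has j-th component (aⱼ − 1)/(Σaᵢ − K).
Here Σaᵢ = 71 and K = 4, so p_C = (8 − 1)/(71 − 4) = 7/67 ≈ 0.104.

MAP estimate of p_C = 0.104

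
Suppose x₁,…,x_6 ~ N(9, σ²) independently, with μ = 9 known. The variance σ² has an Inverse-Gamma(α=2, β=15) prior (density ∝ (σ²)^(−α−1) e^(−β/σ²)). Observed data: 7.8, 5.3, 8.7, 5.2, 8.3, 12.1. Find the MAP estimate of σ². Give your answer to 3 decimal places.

σ̂²_MAP = 5.813

Sum of squared deviations about the known mean: SS = (7.8−9)² + (5.3−9)² + (8.7−9)² + (5.2−9)² + (8.3−9)² + (12.1−9)² = 39.76.
The Normal likelihood contributes (σ²)^(−n/2) exp(−SS/(2σ²)), so the posterior is Inverse-Gamma(α + n/2, β + SS/2) = Inverse-Gamma(5, 34.88).
The mode of Inverse-Gamma(a, b) is b/(a+1) = 34.88/6 ≈ 5.813.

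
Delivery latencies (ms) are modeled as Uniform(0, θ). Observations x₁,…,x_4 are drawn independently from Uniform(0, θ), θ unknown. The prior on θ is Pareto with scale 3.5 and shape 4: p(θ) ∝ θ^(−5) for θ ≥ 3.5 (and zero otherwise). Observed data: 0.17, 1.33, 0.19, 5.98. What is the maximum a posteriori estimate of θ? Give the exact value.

The Uniform(0, θ) likelihood is θ^(−n) for θ ≥ max(xᵢ), zero otherwise. Here max(xᵢ) = 5.98.
Posterior ∝ θ^(−5) · θ^(−4) = θ^(−9) on θ ≥ max(3.5, 5.98) = 5.98.
This density is strictly decreasing in θ, so the posterior mode lies at the lower boundary of the support.

θ̂_MAP = 5.98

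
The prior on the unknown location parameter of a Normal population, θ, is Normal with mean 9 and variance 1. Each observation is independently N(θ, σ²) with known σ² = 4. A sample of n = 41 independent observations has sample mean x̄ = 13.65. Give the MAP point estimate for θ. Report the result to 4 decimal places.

n = 41, x̄ = 13.65.
For a Normal prior and Normal likelihood with known variance, the posterior is Normal; its mode equals its mean, the precision-weighted average.
Prior precision 1/σ₀² = 1/1 = 1; data precision n/σ² = 41/4 = 10.25.
θ̂ = (1·9 + 10.25·13.65) / (1 + 10.25) = 148.9125/11.25 = 3971/300 ≈ 13.2367.

θ̂_MAP = 13.2367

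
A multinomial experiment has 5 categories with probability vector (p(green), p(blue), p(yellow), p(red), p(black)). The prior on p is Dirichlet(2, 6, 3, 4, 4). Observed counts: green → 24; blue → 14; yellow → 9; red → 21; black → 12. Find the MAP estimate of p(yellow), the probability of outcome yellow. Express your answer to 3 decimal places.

MAP estimate of p(yellow) = 0.117

The posterior is Dirichlet(αᵢ + nᵢ) = Dirichlet(26, 20, 12, 25, 16).
For a Dirichlet(a₁,…,a_K) with all aᵢ > 1, the mode has j-th component (aⱼ − 1)/(Σaᵢ − K).
Here Σaᵢ = 99 and K = 5, so p(yellow) = (12 − 1)/(99 − 5) = 11/94 ≈ 0.117.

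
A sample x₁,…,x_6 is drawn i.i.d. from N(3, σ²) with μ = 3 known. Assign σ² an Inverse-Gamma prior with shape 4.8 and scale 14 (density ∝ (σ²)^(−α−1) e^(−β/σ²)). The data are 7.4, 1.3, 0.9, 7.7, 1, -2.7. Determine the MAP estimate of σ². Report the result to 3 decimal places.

Sum of squared deviations about the known mean: SS = (7.4−3)² + (1.3−3)² + (0.9−3)² + (7.7−3)² + (1−3)² + (-2.7−3)² = 85.24.
The Normal likelihood contributes (σ²)^(−n/2) exp(−SS/(2σ²)), so the posterior is Inverse-Gamma(α + n/2, β + SS/2) = Inverse-Gamma(7.8, 56.62).
The mode of Inverse-Gamma(a, b) is b/(a+1) = 56.62/8.8 ≈ 6.434.

σ̂²_MAP = 6.434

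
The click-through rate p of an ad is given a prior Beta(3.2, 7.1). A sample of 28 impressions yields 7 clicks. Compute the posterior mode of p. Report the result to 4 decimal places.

Prior: Beta(3.2, 7.1).
Data: 7 successes in 28 trials. The binomial likelihood contributes p^7(1−p)^21, so the posterior is Beta(3.2+7, 7.1+21) = Beta(10.2, 28.1).
For Beta(a, b) with a, b > 1 the mode is (a−1)/(a+b−2) = 9.2/36.3 ≈ 0.2534.

p̂_MAP = 0.2534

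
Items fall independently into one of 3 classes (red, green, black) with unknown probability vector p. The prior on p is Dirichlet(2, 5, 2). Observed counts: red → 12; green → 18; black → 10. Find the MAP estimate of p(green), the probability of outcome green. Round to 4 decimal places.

The posterior is Dirichlet(αᵢ + nᵢ) = Dirichlet(14, 23, 12).
For a Dirichlet(a₁,…,a_K) with all aᵢ > 1, the mode has j-th component (aⱼ − 1)/(Σaᵢ − K).
Here Σaᵢ = 49 and K = 3, so p(green) = (23 − 1)/(49 − 3) = 22/46 ≈ 0.4783.

MAP estimate of p(green) = 0.4783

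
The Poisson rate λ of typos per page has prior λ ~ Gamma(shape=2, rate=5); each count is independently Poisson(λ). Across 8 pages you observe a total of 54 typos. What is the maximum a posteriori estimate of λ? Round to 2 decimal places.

Σxᵢ = 54, n = 8.
Posterior ∝ λe^(−5λ) · λ^54e^(−8λ) = λ^55e^(−13λ), i.e. Gamma(shape=56, rate=13).
The mode of a Gamma(a, b) with a ≥ 1 (shape–rate) is (a−1)/b = 55/13 ≈ 4.23.

λ̂_MAP = 4.23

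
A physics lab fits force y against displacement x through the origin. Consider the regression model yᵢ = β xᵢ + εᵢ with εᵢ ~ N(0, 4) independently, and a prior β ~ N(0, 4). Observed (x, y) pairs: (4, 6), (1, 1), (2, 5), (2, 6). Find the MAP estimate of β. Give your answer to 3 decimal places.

β̂_MAP = 1.808

log p(β | y) = −Σ(yᵢ − βxᵢ)²/(2·4) − β²/(2·4) + const.
Setting the derivative to zero: Σxᵢ(yᵢ − βxᵢ)/4 − β/4 = 0, so β = Σxᵢyᵢ / (Σxᵢ² + σ²/τ²).
Σxᵢyᵢ = 4·6 + 1·1 + 2·5 + 2·6 = 47; Σxᵢ² = 25; σ²/τ² = 1.
β̂_MAP = 47 / (25 + 1) = 47/26 ≈ 1.808.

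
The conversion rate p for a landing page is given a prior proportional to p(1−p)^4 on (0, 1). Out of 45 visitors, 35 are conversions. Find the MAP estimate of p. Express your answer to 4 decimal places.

The prior density ∝ p(1−p)^4 is the kernel of Beta(2, 5).
Data: 35 successes in 45 trials. The binomial likelihood contributes p^35(1−p)^10, so the posterior is Beta(2+35, 5+10) = Beta(37, 15).
For Beta(a, b) with a, b > 1 the mode is (a−1)/(a+b−2) = 36/50 ≈ 0.7200.

p̂_MAP = 0.7200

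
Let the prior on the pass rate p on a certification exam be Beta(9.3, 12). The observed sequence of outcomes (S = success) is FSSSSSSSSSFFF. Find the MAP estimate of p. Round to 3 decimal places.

p̂_MAP = 0.536

Prior: Beta(9.3, 12).
Data: 9 successes in 13 trials (from the sequence). The binomial likelihood contributes p^9(1−p)^4, so the posterior is Beta(9.3+9, 12+4) = Beta(18.3, 16).
For Beta(a, b) with a, b > 1 the mode is (a−1)/(a+b−2) = 17.3/32.3 ≈ 0.536.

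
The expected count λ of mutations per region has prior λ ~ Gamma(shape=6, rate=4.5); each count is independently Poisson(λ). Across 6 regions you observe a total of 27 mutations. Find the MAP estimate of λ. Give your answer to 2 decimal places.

Σxᵢ = 27, n = 6.
Posterior ∝ λ^5e^(−4.5λ) · λ^27e^(−6λ) = λ^32e^(−10.5λ), i.e. Gamma(shape=33, rate=10.5).
The mode of a Gamma(a, b) with a ≥ 1 (shape–rate) is (a−1)/b = 32/10.5 ≈ 3.05.

λ̂_MAP = 3.05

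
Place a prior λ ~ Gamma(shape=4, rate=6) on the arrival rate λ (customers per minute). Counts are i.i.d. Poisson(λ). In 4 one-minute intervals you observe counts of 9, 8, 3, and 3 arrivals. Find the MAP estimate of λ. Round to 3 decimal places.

λ̂_MAP = 2.600

Σxᵢ = 9+8+3+3 = 23, with n = 4.
Posterior ∝ λ^3e^(−6λ) · λ^23e^(−4λ) = λ^26e^(−10λ), i.e. Gamma(shape=27, rate=10).
The mode of a Gamma(a, b) with a ≥ 1 (shape–rate) is (a−1)/b = 26/10 ≈ 2.600.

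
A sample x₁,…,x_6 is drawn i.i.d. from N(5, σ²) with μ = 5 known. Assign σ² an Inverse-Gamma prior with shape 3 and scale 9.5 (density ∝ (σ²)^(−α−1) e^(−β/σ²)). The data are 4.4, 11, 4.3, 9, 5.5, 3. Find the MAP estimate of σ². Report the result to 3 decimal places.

σ̂²_MAP = 5.436

Sum of squared deviations about the known mean: SS = (4.4−5)² + (11−5)² + (4.3−5)² + (9−5)² + (5.5−5)² + (3−5)² = 57.1.
The Normal likelihood contributes (σ²)^(−n/2) exp(−SS/(2σ²)), so the posterior is Inverse-Gamma(α + n/2, β + SS/2) = Inverse-Gamma(6, 38.05).
The mode of Inverse-Gamma(a, b) is b/(a+1) = 38.05/7 ≈ 5.436.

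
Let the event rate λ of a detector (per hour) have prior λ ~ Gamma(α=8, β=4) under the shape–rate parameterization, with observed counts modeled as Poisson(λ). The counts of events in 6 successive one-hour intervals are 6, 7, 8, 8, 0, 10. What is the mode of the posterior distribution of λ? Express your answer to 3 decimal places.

λ̂_MAP = 4.600

Σxᵢ = 6+7+8+8+0+10 = 39, with n = 6.
Posterior ∝ λ^7e^(−4λ) · λ^39e^(−6λ) = λ^46e^(−10λ), i.e. Gamma(shape=47, rate=10).
The mode of a Gamma(a, b) with a ≥ 1 (shape–rate) is (a−1)/b = 46/10 ≈ 4.600.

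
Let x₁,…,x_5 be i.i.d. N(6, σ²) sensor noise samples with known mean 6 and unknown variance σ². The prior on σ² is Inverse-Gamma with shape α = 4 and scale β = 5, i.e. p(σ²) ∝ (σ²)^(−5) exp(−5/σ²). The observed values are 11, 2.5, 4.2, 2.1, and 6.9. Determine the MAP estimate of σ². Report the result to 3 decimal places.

σ̂²_MAP = 4.434

Sum of squared deviations about the known mean: SS = (11−6)² + (2.5−6)² + (4.2−6)² + (2.1−6)² + (6.9−6)² = 56.51.
The Normal likelihood contributes (σ²)^(−n/2) exp(−SS/(2σ²)), so the posterior is Inverse-Gamma(α + n/2, β + SS/2) = Inverse-Gamma(6.5, 33.255).
The mode of Inverse-Gamma(a, b) is b/(a+1) = 33.255/7.5 ≈ 4.434.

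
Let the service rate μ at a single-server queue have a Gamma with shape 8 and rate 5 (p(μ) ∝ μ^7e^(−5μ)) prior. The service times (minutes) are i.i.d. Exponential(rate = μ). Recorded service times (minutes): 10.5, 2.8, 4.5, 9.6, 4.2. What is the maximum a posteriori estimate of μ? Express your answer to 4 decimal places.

The Exponential(rate=μ) likelihood is ∝ μ^n e^(−μΣtᵢ). Here n = 5 and Σtᵢ = 10.5 + 2.8 + 4.5 + 9.6 + 4.2 = 31.6.
Posterior ∝ μ^7e^(−5μ) · μ^5e^(−31.6μ) = μ^12e^(−36.6μ), i.e. Gamma(13, 36.6).
Mode = (a−1)/b = 12/36.6 ≈ 0.3279.

μ̂_MAP = 0.3279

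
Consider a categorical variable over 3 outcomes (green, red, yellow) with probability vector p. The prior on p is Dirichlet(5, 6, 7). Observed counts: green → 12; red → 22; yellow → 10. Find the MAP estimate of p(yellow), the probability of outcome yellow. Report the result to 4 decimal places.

The posterior is Dirichlet(αᵢ + nᵢ) = Dirichlet(17, 28, 17).
For a Dirichlet(a₁,…,a_K) with all aᵢ > 1, the mode has j-th component (aⱼ − 1)/(Σaᵢ − K).
Here Σaᵢ = 62 and K = 3, so p(yellow) = (17 − 1)/(62 − 3) = 16/59 ≈ 0.2712.

MAP estimate of p(yellow) = 0.2712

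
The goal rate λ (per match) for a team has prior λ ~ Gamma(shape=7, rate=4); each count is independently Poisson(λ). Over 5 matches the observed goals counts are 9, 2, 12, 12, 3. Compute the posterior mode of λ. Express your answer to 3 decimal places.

Σxᵢ = 9+2+12+12+3 = 38, with n = 5.
Posterior ∝ λ^6e^(−4λ) · λ^38e^(−5λ) = λ^44e^(−9λ), i.e. Gamma(shape=45, rate=9).
The mode of a Gamma(a, b) with a ≥ 1 (shape–rate) is (a−1)/b = 44/9 ≈ 4.889.

λ̂_MAP = 4.889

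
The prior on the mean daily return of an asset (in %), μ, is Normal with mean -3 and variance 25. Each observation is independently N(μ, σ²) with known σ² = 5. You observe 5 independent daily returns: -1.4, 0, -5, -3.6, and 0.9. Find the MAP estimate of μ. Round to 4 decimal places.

n = 5; x̄ = ((-1.4) + 0 + (-5) + (-3.6) + 0.9)/5 = -9.1/5 = -1.82.
For a Normal prior and Normal likelihood with known variance, the posterior is Normal; its mode equals its mean, the precision-weighted average.
Prior precision 1/σ₀² = 1/25 = 0.04; data precision n/σ² = 5/5 = 1.
μ̂ = (0.04·(-3) + 1·(-1.82)) / (0.04 + 1) = (-1.94)/1.04 = -97/52 ≈ -1.8654.

μ̂_MAP = -1.8654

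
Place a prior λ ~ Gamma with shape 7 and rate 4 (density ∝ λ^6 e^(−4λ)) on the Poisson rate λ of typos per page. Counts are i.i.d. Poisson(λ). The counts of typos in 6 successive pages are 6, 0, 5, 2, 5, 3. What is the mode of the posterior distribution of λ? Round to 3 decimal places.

λ̂_MAP = 2.700

Σxᵢ = 6+0+5+2+5+3 = 21, with n = 6.
Posterior ∝ λ^6e^(−4λ) · λ^21e^(−6λ) = λ^27e^(−10λ), i.e. Gamma(shape=28, rate=10).
The mode of a Gamma(a, b) with a ≥ 1 (shape–rate) is (a−1)/b = 27/10 ≈ 2.700.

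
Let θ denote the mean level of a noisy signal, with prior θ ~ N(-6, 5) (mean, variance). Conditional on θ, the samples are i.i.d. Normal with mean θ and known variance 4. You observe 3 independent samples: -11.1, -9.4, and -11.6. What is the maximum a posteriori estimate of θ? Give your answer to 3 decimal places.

θ̂_MAP = -9.711

n = 3; x̄ = ((-11.1) + (-9.4) + (-11.6))/3 = -32.1/3 = -10.7.
For a Normal prior and Normal likelihood with known variance, the posterior is Normal; its mode equals its mean, the precision-weighted average.
Prior precision 1/σ₀² = 1/5 = 0.2; data precision n/σ² = 3/4 = 0.75.
θ̂ = (0.2·(-6) + 0.75·(-10.7)) / (0.2 + 0.75) = (-9.225)/0.95 = -369/38 ≈ -9.711.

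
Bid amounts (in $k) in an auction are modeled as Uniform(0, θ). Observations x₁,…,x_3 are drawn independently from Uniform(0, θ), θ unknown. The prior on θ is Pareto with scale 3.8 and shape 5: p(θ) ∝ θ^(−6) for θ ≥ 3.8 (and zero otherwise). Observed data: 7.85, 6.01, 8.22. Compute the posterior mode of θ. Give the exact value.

θ̂_MAP = 8.22

The Uniform(0, θ) likelihood is θ^(−n) for θ ≥ max(xᵢ), zero otherwise. Here max(xᵢ) = 8.22.
Posterior ∝ θ^(−6) · θ^(−3) = θ^(−9) on θ ≥ max(3.8, 8.22) = 8.22.
This density is strictly decreasing in θ, so the posterior mode lies at the lower boundary of the support.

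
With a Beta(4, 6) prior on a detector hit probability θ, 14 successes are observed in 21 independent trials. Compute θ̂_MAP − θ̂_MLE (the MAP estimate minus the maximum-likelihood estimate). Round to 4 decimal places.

MAP − MLE = -0.0805

Posterior is Beta(18, 13); MAP = (18−1)/(31−2) = 17/29 ≈ 0.58621.
MLE ignores the prior: θ̂_MLE = k/n = 14/21 ≈ 0.66667.
Difference = 17/29 − 14/21 = -7/87 ≈ -0.0805.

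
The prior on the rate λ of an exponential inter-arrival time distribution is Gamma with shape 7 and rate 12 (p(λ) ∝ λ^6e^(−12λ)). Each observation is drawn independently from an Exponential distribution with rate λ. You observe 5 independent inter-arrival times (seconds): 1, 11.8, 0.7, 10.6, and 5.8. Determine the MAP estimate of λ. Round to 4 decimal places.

The Exponential(rate=λ) likelihood is ∝ λ^n e^(−λΣtᵢ). Here n = 5 and Σtᵢ = 1 + 11.8 + 0.7 + 10.6 + 5.8 = 29.9.
Posterior ∝ λ^6e^(−12λ) · λ^5e^(−29.9λ) = λ^11e^(−41.9λ), i.e. Gamma(12, 41.9).
Mode = (a−1)/b = 11/41.9 ≈ 0.2625.

λ̂_MAP = 0.2625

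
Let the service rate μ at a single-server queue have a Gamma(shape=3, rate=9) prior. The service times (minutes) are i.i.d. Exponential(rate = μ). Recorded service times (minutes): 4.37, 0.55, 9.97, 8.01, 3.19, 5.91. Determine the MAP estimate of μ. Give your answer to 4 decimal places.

The Exponential(rate=μ) likelihood is ∝ μ^n e^(−μΣtᵢ). Here n = 6 and Σtᵢ = 4.37 + 0.55 + 9.97 + 8.01 + 3.19 + 5.91 = 32.
Posterior ∝ μ^2e^(−9μ) · μ^6e^(−32μ) = μ^8e^(−41μ), i.e. Gamma(9, 41).
Mode = (a−1)/b = 8/41 ≈ 0.1951.

μ̂_MAP = 0.1951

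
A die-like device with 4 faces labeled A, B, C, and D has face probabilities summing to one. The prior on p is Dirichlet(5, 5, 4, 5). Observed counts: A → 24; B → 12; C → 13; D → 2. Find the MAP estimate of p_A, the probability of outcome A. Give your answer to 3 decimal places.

MAP estimate of p_A = 0.424

The posterior is Dirichlet(αᵢ + nᵢ) = Dirichlet(29, 17, 17, 7).
For a Dirichlet(a₁,…,a_K) with all aᵢ > 1, the mode has j-th component (aⱼ − 1)/(Σaᵢ − K).
Here Σaᵢ = 70 and K = 4, so p_A = (29 − 1)/(70 − 4) = 28/66 ≈ 0.424.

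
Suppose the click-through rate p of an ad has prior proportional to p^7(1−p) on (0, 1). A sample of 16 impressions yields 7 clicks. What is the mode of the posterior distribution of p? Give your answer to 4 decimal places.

The prior density ∝ p^7(1−p)^1 is the kernel of Beta(8, 2).
Data: 7 successes in 16 trials. The binomial likelihood contributes p^7(1−p)^9, so the posterior is Beta(8+7, 2+9) = Beta(15, 11).
For Beta(a, b) with a, b > 1 the mode is (a−1)/(a+b−2) = 14/24 ≈ 0.5833.

p̂_MAP = 0.5833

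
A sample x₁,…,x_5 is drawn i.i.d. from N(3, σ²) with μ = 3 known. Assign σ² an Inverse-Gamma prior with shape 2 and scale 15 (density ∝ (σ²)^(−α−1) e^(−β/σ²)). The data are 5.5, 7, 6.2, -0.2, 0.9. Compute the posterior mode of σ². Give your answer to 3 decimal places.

σ̂²_MAP = 7.013

Sum of squared deviations about the known mean: SS = (5.5−3)² + (7−3)² + (6.2−3)² + (-0.2−3)² + (0.9−3)² = 47.14.
The Normal likelihood contributes (σ²)^(−n/2) exp(−SS/(2σ²)), so the posterior is Inverse-Gamma(α + n/2, β + SS/2) = Inverse-Gamma(4.5, 38.57).
The mode of Inverse-Gamma(a, b) is b/(a+1) = 38.57/5.5 ≈ 7.013.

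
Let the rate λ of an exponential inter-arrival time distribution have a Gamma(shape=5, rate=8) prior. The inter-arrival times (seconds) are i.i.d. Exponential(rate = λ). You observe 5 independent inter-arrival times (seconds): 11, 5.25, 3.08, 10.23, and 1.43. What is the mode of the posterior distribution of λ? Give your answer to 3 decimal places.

The Exponential(rate=λ) likelihood is ∝ λ^n e^(−λΣtᵢ). Here n = 5 and Σtᵢ = 11 + 5.25 + 3.08 + 10.23 + 1.43 = 30.99.
Posterior ∝ λ^4e^(−8λ) · λ^5e^(−30.99λ) = λ^9e^(−38.99λ), i.e. Gamma(10, 38.99).
Mode = (a−1)/b = 9/38.99 ≈ 0.231.

λ̂_MAP = 0.231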